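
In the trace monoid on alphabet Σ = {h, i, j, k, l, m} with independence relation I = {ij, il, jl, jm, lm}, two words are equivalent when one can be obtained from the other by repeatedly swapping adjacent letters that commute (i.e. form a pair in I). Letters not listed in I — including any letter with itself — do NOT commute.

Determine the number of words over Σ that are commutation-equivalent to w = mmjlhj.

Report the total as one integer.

12

drop 0:m onto floor
drop 1:m onto {0:m}
drop 2:j onto floor
drop 3:l onto floor
drop 4:h onto {1:m, 2:j, 3:l}
drop 5:j onto {4:h}
ground layer = {0:m, 2:j, 3:l}
drop-orders for the pieces not yet dropped (sum over which currently-grounded one goes next):
  1 to go: {5} 1
  2 to go: {4,5} 1
  3 to go: {1,4,5} 1  {2,4,5} 1  {3,4,5} 1
  4 to go: {0,1,4,5} 1  {1,2,4,5} 2  {1,3,4,5} 2  {2,3,4,5} 2
  if 0:m drops first: 6 orders
  if 2:j drops first: 3 orders
  if 3:l drops first: 3 orders
heap linearizations: 12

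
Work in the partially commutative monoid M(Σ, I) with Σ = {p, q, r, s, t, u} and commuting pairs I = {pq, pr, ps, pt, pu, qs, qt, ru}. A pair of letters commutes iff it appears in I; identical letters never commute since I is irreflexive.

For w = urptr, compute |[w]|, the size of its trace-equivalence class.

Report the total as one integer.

drop 0:u onto floor
drop 1:r onto floor
drop 2:p onto floor
drop 3:t onto {0:u, 1:r}
drop 4:r onto {3:t}
ground layer = {0:u, 1:r, 2:p}
drop-orders for the pieces not yet dropped (sum over which currently-grounded one goes next):
  1 to go: {2} 1  {4} 1
  2 to go: {2,4} 2  {3,4} 1
  3 to go: {0,3,4} 1  {1,3,4} 1  {2,3,4} 3
  if 0:u drops first: 4 orders
  if 1:r drops first: 4 orders
  if 2:p drops first: 2 orders
heap linearizations: 10

10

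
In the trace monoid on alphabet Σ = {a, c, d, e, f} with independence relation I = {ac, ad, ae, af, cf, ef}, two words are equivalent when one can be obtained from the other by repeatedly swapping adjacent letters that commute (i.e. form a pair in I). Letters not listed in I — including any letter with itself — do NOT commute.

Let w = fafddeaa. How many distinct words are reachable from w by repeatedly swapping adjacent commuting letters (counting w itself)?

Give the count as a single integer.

56

0(f) covers ∅
1(a) covers ∅
2(f) covers 0:f
3(d) covers 2:f
4(d) covers 3:d
5(e) covers 4:d
6(a) covers 1:a
7(a) covers 6:a
floor of heap: 0:f, 1:a
completions by unplaced set U, small U first (add the entries for U minus each lowest piece of U):
  |U|=1: {5}:1  {7}:1
  |U|=2: {4,5}:1  {5,7}:2  {6,7}:1
  |U|=3: {1,6,7}:1  {3,4,5}:1  {4,5,7}:3  {5,6,7}:3
  |U|=4: {1,5,6,7}:4  {2,3,4,5}:1  {3,4,5,7}:4  {4,5,6,7}:6
  |U|=5: {0,2,3,4,5}:1  {1,4,5,6,7}:10  {2,3,4,5,7}:5  {3,4,5,6,7}:10
  |U|=6: {0,2,3,4,5,7}:6  {1,3,4,5,6,7}:20  {2,3,4,5,6,7}:15
  start at 0(f): 35
  start at 1(a): 21
sum over floor = 56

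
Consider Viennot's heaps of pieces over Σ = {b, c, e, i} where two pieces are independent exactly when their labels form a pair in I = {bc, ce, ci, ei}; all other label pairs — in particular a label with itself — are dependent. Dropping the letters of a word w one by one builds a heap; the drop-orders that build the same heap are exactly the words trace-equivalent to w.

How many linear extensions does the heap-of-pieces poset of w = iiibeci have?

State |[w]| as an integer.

14

0(i) covers ∅
1(i) covers 0:i
2(i) covers 1:i
3(b) covers 2:i
4(e) covers 3:b
5(c) covers ∅
6(i) covers 3:b
floor of heap: 0:i, 5:c
completions by unplaced set U, small U first (add the entries for U minus each lowest piece of U):
  |U|=1: {4}:1  {5}:1  {6}:1
  |U|=2: {4,5}:2  {4,6}:2  {5,6}:2
  |U|=3: {3,4,6}:2  {4,5,6}:6
  |U|=4: {2,3,4,6}:2  {3,4,5,6}:8
  |U|=5: {1,2,3,4,6}:2  {2,3,4,5,6}:10
  start at 0(i): 12
  start at 5(c): 2
sum over floor = 14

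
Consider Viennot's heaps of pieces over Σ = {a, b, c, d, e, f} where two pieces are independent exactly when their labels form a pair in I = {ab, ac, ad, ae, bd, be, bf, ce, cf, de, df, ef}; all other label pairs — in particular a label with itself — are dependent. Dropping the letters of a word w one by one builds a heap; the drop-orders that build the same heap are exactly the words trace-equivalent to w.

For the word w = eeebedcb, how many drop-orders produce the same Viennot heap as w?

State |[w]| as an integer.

140

0(e) covers ∅
1(e) covers 0:e
2(e) covers 1:e
3(b) covers ∅
4(e) covers 2:e
5(d) covers ∅
6(c) covers 3:b, 5:d
7(b) covers 6:c
floor of heap: 0:e, 3:b, 5:d
completions by unplaced set U, small U first (add the entries for U minus each lowest piece of U):
  |U|=1: {4}:1  {7}:1
  |U|=2: {2,4}:1  {4,7}:2  {6,7}:1
  |U|=3: {1,2,4}:1  {2,4,7}:3  {3,6,7}:1  {4,6,7}:3  {5,6,7}:1
  |U|=4: {0,1,2,4}:1  {1,2,4,7}:4  {2,4,6,7}:6  {3,4,6,7}:4  {3,5,6,7}:2  {4,5,6,7}:4
  |U|=5: {0,1,2,4,7}:5  {1,2,4,6,7}:10  {2,3,4,6,7}:10  {2,4,5,6,7}:10  {3,4,5,6,7}:10
  |U|=6: {0,1,2,4,6,7}:15  {1,2,3,4,6,7}:20  {1,2,4,5,6,7}:20  {2,3,4,5,6,7}:30
  start at 0(e): 70
  start at 3(b): 35
  start at 5(d): 35
sum over floor = 140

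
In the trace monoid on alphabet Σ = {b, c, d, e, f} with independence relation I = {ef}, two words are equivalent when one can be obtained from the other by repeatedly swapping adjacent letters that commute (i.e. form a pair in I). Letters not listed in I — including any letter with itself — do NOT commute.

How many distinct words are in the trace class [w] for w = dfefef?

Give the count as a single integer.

10

drop 0:d onto floor
drop 1:f onto {0:d}
drop 2:e onto {0:d}
drop 3:f onto {1:f}
drop 4:e onto {2:e}
drop 5:f onto {3:f}
ground layer = {0:d}
drop-orders for the pieces not yet dropped (sum over which currently-grounded one goes next):
  1 to go: {4} 1  {5} 1
  2 to go: {2,4} 1  {3,5} 1  {4,5} 2
  3 to go: {1,3,5} 1  {2,4,5} 3  {3,4,5} 3
  4 to go: {1,3,4,5} 4  {2,3,4,5} 6
  if 0:d drops first: 10 orders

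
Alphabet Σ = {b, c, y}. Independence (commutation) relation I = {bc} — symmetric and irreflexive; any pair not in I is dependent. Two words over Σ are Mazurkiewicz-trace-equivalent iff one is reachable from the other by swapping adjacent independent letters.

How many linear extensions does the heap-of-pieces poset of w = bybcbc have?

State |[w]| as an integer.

6

#0=b has no predecessor
#1=y depends on [0:b]
#2=b depends on [1:y]
#3=c depends on [1:y]
#4=b depends on [2:b]
#5=c depends on [3:c]
sources: [0:b]
N(rest) = Σ N(rest − s) over sources s of rest; N(one piece) = 1:
  size 1 → [4]=1  [5]=1
  size 2 → [2,4]=1  [3,5]=1  [4,5]=2
  size 3 → [2,4,5]=3  [3,4,5]=3
  size 4 → [2,3,4,5]=6
  first=0(b) contributes 6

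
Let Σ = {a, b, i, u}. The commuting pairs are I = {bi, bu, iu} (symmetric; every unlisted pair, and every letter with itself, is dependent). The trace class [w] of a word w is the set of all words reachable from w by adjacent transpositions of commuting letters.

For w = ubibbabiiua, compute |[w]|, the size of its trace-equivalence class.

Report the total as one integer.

piece 0:u — minimal
piece 1:b — minimal
piece 2:i — minimal
piece 3:b rests on {1:b}
piece 4:b rests on {3:b}
piece 5:a rests on {0:u, 2:i, 4:b}
piece 6:b rests on {5:a}
piece 7:i rests on {5:a}
piece 8:i rests on {7:i}
piece 9:u rests on {5:a}
piece 10:a rests on {6:b, 8:i, 9:u}
minimal pieces: {0:u, 1:b, 2:i}
ways to finish when only these pieces remain (= sum over removing one remaining piece with nothing left below it):
  1 left: {10}→1
  2 left: {6,10}→1  {8,10}→1  {9,10}→1
  3 left: {6,8,10}→2  {6,9,10}→2  {7,8,10}→1  {8,9,10}→2
  4 left: {6,7,8,10}→3  {6,8,9,10}→6  {7,8,9,10}→3
  5 left: {6,7,8,9,10}→12
  6 left: {5,6,7,8,9,10}→12
  7 left: {0,5,6,7,8,9,10}→12  {2,5,6,7,8,9,10}→12  {4,5,6,7,8,9,10}→12
  8 left: {0,2,5,6,7,8,9,10}→24  {0,4,5,6,7,8,9,10}→24  {2,4,5,6,7,8,9,10}→24  {3,4,5,6,7,8,9,10}→12
  9 left: {0,2,4,5,6,7,8,9,10}→72  {0,3,4,5,6,7,8,9,10}→36  {1,3,4,5,6,7,8,9,10}→12  {2,3,4,5,6,7,8,9,10}→36
  placing 0:u first → 48 extensions
  placing 1:b first → 144 extensions
  placing 2:i first → 48 extensions
total linear extensions = 240

240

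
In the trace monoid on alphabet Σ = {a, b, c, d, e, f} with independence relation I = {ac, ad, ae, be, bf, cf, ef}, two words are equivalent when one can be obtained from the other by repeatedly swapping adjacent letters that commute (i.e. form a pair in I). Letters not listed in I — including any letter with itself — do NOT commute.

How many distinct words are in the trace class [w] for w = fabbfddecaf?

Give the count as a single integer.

0(f) covers ∅
1(a) covers 0:f
2(b) covers 1:a
3(b) covers 2:b
4(f) covers 1:a
5(d) covers 3:b, 4:f
6(d) covers 5:d
7(e) covers 6:d
8(c) covers 7:e
9(a) covers 3:b, 4:f
10(f) covers 6:d, 9:a
floor of heap: 0:f
completions by unplaced set U, small U first (add the entries for U minus each lowest piece of U):
  |U|=1: {8}:1  {10}:1
  |U|=2: {7,8}:1  {8,10}:2  {9,10}:1
  |U|=3: {7,8,10}:3  {8,9,10}:3
  |U|=4: {6,7,8,10}:3  {7,8,9,10}:6
  |U|=5: {5,6,7,8,10}:3  {6,7,8,9,10}:9
  |U|=6: {5,6,7,8,9,10}:12
  |U|=7: {3,5,6,7,8,9,10}:12  {4,5,6,7,8,9,10}:12
  |U|=8: {2,3,5,6,7,8,9,10}:12  {3,4,5,6,7,8,9,10}:24
  |U|=9: {2,3,4,5,6,7,8,9,10}:36
  start at 0(f): 36

36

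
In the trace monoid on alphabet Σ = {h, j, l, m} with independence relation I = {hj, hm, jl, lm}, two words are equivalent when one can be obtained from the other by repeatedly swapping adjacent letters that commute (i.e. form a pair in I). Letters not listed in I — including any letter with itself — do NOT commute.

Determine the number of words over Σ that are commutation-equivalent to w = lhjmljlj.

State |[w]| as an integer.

drop 0:l onto floor
drop 1:h onto {0:l}
drop 2:j onto floor
drop 3:m onto {2:j}
drop 4:l onto {1:h}
drop 5:j onto {3:m}
drop 6:l onto {4:l}
drop 7:j onto {5:j}
ground layer = {0:l, 2:j}
drop-orders for the pieces not yet dropped (sum over which currently-grounded one goes next):
  1 to go: {6} 1  {7} 1
  2 to go: {4,6} 1  {5,7} 1  {6,7} 2
  3 to go: {1,4,6} 1  {3,5,7} 1  {4,6,7} 3  {5,6,7} 3
  4 to go: {0,1,4,6} 1  {1,4,6,7} 4  {2,3,5,7} 1  {3,5,6,7} 4  {4,5,6,7} 6
  5 to go: {0,1,4,6,7} 5  {1,4,5,6,7} 10  {2,3,5,6,7} 5  {3,4,5,6,7} 10
  6 to go: {0,1,4,5,6,7} 15  {1,3,4,5,6,7} 20  {2,3,4,5,6,7} 15
  if 0:l drops first: 35 orders
  if 2:j drops first: 35 orders
heap linearizations: 70

70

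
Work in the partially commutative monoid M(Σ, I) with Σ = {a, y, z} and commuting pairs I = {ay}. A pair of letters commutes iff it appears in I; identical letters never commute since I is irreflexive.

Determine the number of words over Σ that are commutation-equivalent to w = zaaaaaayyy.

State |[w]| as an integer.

84

piece 0:z — minimal
piece 1:a rests on {0:z}
piece 2:a rests on {1:a}
piece 3:a rests on {2:a}
piece 4:a rests on {3:a}
piece 5:a rests on {4:a}
piece 6:a rests on {5:a}
piece 7:y rests on {0:z}
piece 8:y rests on {7:y}
piece 9:y rests on {8:y}
minimal pieces: {0:z}
ways to finish when only these pieces remain (= sum over removing one remaining piece with nothing left below it):
  1 left: {6}→1  {9}→1
  2 left: {5,6}→1  {6,9}→2  {8,9}→1
  3 left: {4,5,6}→1  {5,6,9}→3  {6,8,9}→3  {7,8,9}→1
  4 left: {3,4,5,6}→1  {4,5,6,9}→4  {5,6,8,9}→6  {6,7,8,9}→4
  5 left: {2,3,4,5,6}→1  {3,4,5,6,9}→5  {4,5,6,8,9}→10  {5,6,7,8,9}→10
  6 left: {1,2,3,4,5,6}→1  {2,3,4,5,6,9}→6  {3,4,5,6,8,9}→15  {4,5,6,7,8,9}→20
  7 left: {1,2,3,4,5,6,9}→7  {2,3,4,5,6,8,9}→21  {3,4,5,6,7,8,9}→35
  8 left: {1,2,3,4,5,6,8,9}→28  {2,3,4,5,6,7,8,9}→56
  placing 0:z first → 84 extensions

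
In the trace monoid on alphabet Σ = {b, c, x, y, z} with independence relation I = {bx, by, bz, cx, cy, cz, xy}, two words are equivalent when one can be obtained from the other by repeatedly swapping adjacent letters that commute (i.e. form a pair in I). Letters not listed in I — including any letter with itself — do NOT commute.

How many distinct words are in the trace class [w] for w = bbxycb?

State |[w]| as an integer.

30

0(b) covers ∅
1(b) covers 0:b
2(x) covers ∅
3(y) covers ∅
4(c) covers 1:b
5(b) covers 4:c
floor of heap: 0:b, 2:x, 3:y
completions by unplaced set U, small U first (add the entries for U minus each lowest piece of U):
  |U|=1: {2}:1  {3}:1  {5}:1
  |U|=2: {2,3}:2  {2,5}:2  {3,5}:2  {4,5}:1
  |U|=3: {1,4,5}:1  {2,3,5}:6  {2,4,5}:3  {3,4,5}:3
  |U|=4: {0,1,4,5}:1  {1,2,4,5}:4  {1,3,4,5}:4  {2,3,4,5}:12
  start at 0(b): 20
  start at 2(x): 5
  start at 3(y): 5
sum over floor = 30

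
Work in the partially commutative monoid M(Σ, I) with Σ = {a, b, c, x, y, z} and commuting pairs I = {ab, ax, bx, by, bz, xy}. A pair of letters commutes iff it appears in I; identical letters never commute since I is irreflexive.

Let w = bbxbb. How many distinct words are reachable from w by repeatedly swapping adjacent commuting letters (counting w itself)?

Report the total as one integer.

5

#0=b has no predecessor
#1=b depends on [0:b]
#2=x has no predecessor
#3=b depends on [1:b]
#4=b depends on [3:b]
sources: [0:b, 2:x]
N(rest) = Σ N(rest − s) over sources s of rest; N(one piece) = 1:
  size 1 → [2]=1  [4]=1
  size 2 → [2,4]=2  [3,4]=1
  size 3 → [1,3,4]=1  [2,3,4]=3
  first=0(b) contributes 4
  first=2(x) contributes 1
|[w]| = 5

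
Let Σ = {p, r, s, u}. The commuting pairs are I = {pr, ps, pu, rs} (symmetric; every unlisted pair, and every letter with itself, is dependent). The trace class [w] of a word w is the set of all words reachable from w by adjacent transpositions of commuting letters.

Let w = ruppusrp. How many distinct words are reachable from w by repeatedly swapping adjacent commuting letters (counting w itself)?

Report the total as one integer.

112

piece 0:r — minimal
piece 1:u rests on {0:r}
piece 2:p — minimal
piece 3:p rests on {2:p}
piece 4:u rests on {1:u}
piece 5:s rests on {4:u}
piece 6:r rests on {4:u}
piece 7:p rests on {3:p}
minimal pieces: {0:r, 2:p}
ways to finish when only these pieces remain (= sum over removing one remaining piece with nothing left below it):
  1 left: {5}→1  {6}→1  {7}→1
  2 left: {3,7}→1  {5,6}→2  {5,7}→2  {6,7}→2
  3 left: {2,3,7}→1  {3,5,7}→3  {3,6,7}→3  {4,5,6}→2  {5,6,7}→6
  4 left: {1,4,5,6}→2  {2,3,5,7}→4  {2,3,6,7}→4  {3,5,6,7}→12  {4,5,6,7}→8
  5 left: {0,1,4,5,6}→2  {1,4,5,6,7}→10  {2,3,5,6,7}→20  {3,4,5,6,7}→20
  6 left: {0,1,4,5,6,7}→12  {1,3,4,5,6,7}→30  {2,3,4,5,6,7}→40
  placing 0:r first → 70 extensions
  placing 2:p first → 42 extensions
total linear extensions = 112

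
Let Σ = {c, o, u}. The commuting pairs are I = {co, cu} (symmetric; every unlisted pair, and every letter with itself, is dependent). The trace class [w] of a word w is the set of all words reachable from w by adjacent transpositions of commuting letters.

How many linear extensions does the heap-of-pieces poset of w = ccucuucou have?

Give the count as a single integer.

126

#0=c has no predecessor
#1=c depends on [0:c]
#2=u has no predecessor
#3=c depends on [1:c]
#4=u depends on [2:u]
#5=u depends on [4:u]
#6=c depends on [3:c]
#7=o depends on [5:u]
#8=u depends on [7:o]
sources: [0:c, 2:u]
N(rest) = Σ N(rest − s) over sources s of rest; N(one piece) = 1:
  size 1 → [6]=1  [8]=1
  size 2 → [3,6]=1  [6,8]=2  [7,8]=1
  size 3 → [1,3,6]=1  [3,6,8]=3  [5,7,8]=1  [6,7,8]=3
  size 4 → [0,1,3,6]=1  [1,3,6,8]=4  [3,6,7,8]=6  [4,5,7,8]=1  [5,6,7,8]=4
  size 5 → [0,1,3,6,8]=5  [1,3,6,7,8]=10  [2,4,5,7,8]=1  [3,5,6,7,8]=10  [4,5,6,7,8]=5
  size 6 → [0,1,3,6,7,8]=15  [1,3,5,6,7,8]=20  [2,4,5,6,7,8]=6  [3,4,5,6,7,8]=15
  size 7 → [0,1,3,5,6,7,8]=35  [1,3,4,5,6,7,8]=35  [2,3,4,5,6,7,8]=21
  first=0(c) contributes 56
  first=2(u) contributes 70
|[w]| = 126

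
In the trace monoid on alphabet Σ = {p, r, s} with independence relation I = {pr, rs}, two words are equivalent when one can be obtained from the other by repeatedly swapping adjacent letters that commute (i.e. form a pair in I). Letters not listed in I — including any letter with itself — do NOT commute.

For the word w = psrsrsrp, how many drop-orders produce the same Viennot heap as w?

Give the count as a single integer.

56

0(p) covers ∅
1(s) covers 0:p
2(r) covers ∅
3(s) covers 1:s
4(r) covers 2:r
5(s) covers 3:s
6(r) covers 4:r
7(p) covers 5:s
floor of heap: 0:p, 2:r
completions by unplaced set U, small U first (add the entries for U minus each lowest piece of U):
  |U|=1: {6}:1  {7}:1
  |U|=2: {4,6}:1  {5,7}:1  {6,7}:2
  |U|=3: {2,4,6}:1  {3,5,7}:1  {4,6,7}:3  {5,6,7}:3
  |U|=4: {1,3,5,7}:1  {2,4,6,7}:4  {3,5,6,7}:4  {4,5,6,7}:6
  |U|=5: {0,1,3,5,7}:1  {1,3,5,6,7}:5  {2,4,5,6,7}:10  {3,4,5,6,7}:10
  |U|=6: {0,1,3,5,6,7}:6  {1,3,4,5,6,7}:15  {2,3,4,5,6,7}:20
  start at 0(p): 35
  start at 2(r): 21
sum over floor = 56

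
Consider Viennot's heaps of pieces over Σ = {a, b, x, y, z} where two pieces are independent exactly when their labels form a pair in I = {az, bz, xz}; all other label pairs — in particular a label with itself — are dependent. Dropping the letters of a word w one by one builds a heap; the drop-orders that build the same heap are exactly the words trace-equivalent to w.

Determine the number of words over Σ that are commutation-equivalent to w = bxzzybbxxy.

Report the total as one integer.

6

#0=b has no predecessor
#1=x depends on [0:b]
#2=z has no predecessor
#3=z depends on [2:z]
#4=y depends on [1:x, 3:z]
#5=b depends on [4:y]
#6=b depends on [5:b]
#7=x depends on [6:b]
#8=x depends on [7:x]
#9=y depends on [8:x]
sources: [0:b, 2:z]
N(rest) = Σ N(rest − s) over sources s of rest; N(one piece) = 1:
  size 1 → [9]=1
  size 2 → [8,9]=1
  size 3 → [7,8,9]=1
  size 4 → [6,7,8,9]=1
  size 5 → [5,6,7,8,9]=1
  size 6 → [4,5,6,7,8,9]=1
  size 7 → [1,4,5,6,7,8,9]=1  [3,4,5,6,7,8,9]=1
  size 8 → [0,1,4,5,6,7,8,9]=1  [1,3,4,5,6,7,8,9]=2  [2,3,4,5,6,7,8,9]=1
  first=0(b) contributes 3
  first=2(z) contributes 3
|[w]| = 6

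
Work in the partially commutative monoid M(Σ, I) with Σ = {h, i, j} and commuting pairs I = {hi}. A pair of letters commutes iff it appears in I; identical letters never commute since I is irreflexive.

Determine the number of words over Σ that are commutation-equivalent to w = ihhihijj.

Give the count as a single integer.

drop 0:i onto floor
drop 1:h onto floor
drop 2:h onto {1:h}
drop 3:i onto {0:i}
drop 4:h onto {2:h}
drop 5:i onto {3:i}
drop 6:j onto {4:h, 5:i}
drop 7:j onto {6:j}
ground layer = {0:i, 1:h}
drop-orders for the pieces not yet dropped (sum over which currently-grounded one goes next):
  1 to go: {7} 1
  2 to go: {6,7} 1
  3 to go: {4,6,7} 1  {5,6,7} 1
  4 to go: {2,4,6,7} 1  {3,5,6,7} 1  {4,5,6,7} 2
  5 to go: {0,3,5,6,7} 1  {1,2,4,6,7} 1  {2,4,5,6,7} 3  {3,4,5,6,7} 3
  6 to go: {0,3,4,5,6,7} 4  {1,2,4,5,6,7} 4  {2,3,4,5,6,7} 6
  if 0:i drops first: 10 orders
  if 1:h drops first: 10 orders
heap linearizations: 20

20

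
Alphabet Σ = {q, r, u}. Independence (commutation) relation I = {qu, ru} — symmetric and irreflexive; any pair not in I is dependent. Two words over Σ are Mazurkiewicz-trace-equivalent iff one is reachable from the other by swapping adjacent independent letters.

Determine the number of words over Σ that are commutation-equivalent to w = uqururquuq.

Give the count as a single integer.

#0=u has no predecessor
#1=q has no predecessor
#2=u depends on [0:u]
#3=r depends on [1:q]
#4=u depends on [2:u]
#5=r depends on [3:r]
#6=q depends on [5:r]
#7=u depends on [4:u]
#8=u depends on [7:u]
#9=q depends on [6:q]
sources: [0:u, 1:q]
N(rest) = Σ N(rest − s) over sources s of rest; N(one piece) = 1:
  size 1 → [8]=1  [9]=1
  size 2 → [6,9]=1  [7,8]=1  [8,9]=2
  size 3 → [4,7,8]=1  [5,6,9]=1  [6,8,9]=3  [7,8,9]=3
  size 4 → [2,4,7,8]=1  [3,5,6,9]=1  [4,7,8,9]=4  [5,6,8,9]=4  [6,7,8,9]=6
  size 5 → [0,2,4,7,8]=1  [1,3,5,6,9]=1  [2,4,7,8,9]=5  [3,5,6,8,9]=5  [4,6,7,8,9]=10  [5,6,7,8,9]=10
  size 6 → [0,2,4,7,8,9]=6  [1,3,5,6,8,9]=6  [2,4,6,7,8,9]=15  [3,5,6,7,8,9]=15  [4,5,6,7,8,9]=20
  size 7 → [0,2,4,6,7,8,9]=21  [1,3,5,6,7,8,9]=21  [2,4,5,6,7,8,9]=35  [3,4,5,6,7,8,9]=35
  size 8 → [0,2,4,5,6,7,8,9]=56  [1,3,4,5,6,7,8,9]=56  [2,3,4,5,6,7,8,9]=70
  first=0(u) contributes 126
  first=1(q) contributes 126
|[w]| = 252

252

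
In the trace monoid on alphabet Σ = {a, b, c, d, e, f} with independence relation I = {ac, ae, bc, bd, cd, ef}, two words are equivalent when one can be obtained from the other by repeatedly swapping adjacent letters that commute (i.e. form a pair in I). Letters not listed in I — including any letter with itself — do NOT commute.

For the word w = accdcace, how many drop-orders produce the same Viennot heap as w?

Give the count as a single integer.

#0=a has no predecessor
#1=c has no predecessor
#2=c depends on [1:c]
#3=d depends on [0:a]
#4=c depends on [2:c]
#5=a depends on [3:d]
#6=c depends on [4:c]
#7=e depends on [3:d, 6:c]
sources: [0:a, 1:c]
N(rest) = Σ N(rest − s) over sources s of rest; N(one piece) = 1:
  size 1 → [5]=1  [7]=1
  size 2 → [5,7]=2  [6,7]=1
  size 3 → [3,5,7]=2  [4,6,7]=1  [5,6,7]=3
  size 4 → [0,3,5,7]=2  [2,4,6,7]=1  [3,5,6,7]=5  [4,5,6,7]=4
  size 5 → [0,3,5,6,7]=7  [1,2,4,6,7]=1  [2,4,5,6,7]=5  [3,4,5,6,7]=9
  size 6 → [0,3,4,5,6,7]=16  [1,2,4,5,6,7]=6  [2,3,4,5,6,7]=14
  first=0(a) contributes 20
  first=1(c) contributes 30
|[w]| = 50

50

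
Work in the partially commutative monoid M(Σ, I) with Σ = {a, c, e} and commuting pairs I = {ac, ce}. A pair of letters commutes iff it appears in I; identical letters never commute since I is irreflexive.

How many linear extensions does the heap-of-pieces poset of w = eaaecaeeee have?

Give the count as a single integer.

piece 0:e — minimal
piece 1:a rests on {0:e}
piece 2:a rests on {1:a}
piece 3:e rests on {2:a}
piece 4:c — minimal
piece 5:a rests on {3:e}
piece 6:e rests on {5:a}
piece 7:e rests on {6:e}
piece 8:e rests on {7:e}
piece 9:e rests on {8:e}
minimal pieces: {0:e, 4:c}
ways to finish when only these pieces remain (= sum over removing one remaining piece with nothing left below it):
  1 left: {4}→1  {9}→1
  2 left: {4,9}→2  {8,9}→1
  3 left: {4,8,9}→3  {7,8,9}→1
  4 left: {4,7,8,9}→4  {6,7,8,9}→1
  5 left: {4,6,7,8,9}→5  {5,6,7,8,9}→1
  6 left: {3,5,6,7,8,9}→1  {4,5,6,7,8,9}→6
  7 left: {2,3,5,6,7,8,9}→1  {3,4,5,6,7,8,9}→7
  8 left: {1,2,3,5,6,7,8,9}→1  {2,3,4,5,6,7,8,9}→8
  placing 0:e first → 9 extensions
  placing 4:c first → 1 extensions
total linear extensions = 10

10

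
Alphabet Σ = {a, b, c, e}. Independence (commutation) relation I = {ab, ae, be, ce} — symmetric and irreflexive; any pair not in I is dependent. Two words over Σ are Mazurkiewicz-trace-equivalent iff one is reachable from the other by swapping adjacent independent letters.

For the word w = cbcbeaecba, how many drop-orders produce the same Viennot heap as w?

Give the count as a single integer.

180

#0=c has no predecessor
#1=b depends on [0:c]
#2=c depends on [1:b]
#3=b depends on [2:c]
#4=e has no predecessor
#5=a depends on [2:c]
#6=e depends on [4:e]
#7=c depends on [3:b, 5:a]
#8=b depends on [7:c]
#9=a depends on [7:c]
sources: [0:c, 4:e]
N(rest) = Σ N(rest − s) over sources s of rest; N(one piece) = 1:
  size 1 → [6]=1  [8]=1  [9]=1
  size 2 → [4,6]=1  [6,8]=2  [6,9]=2  [8,9]=2
  size 3 → [4,6,8]=3  [4,6,9]=3  [6,8,9]=6  [7,8,9]=2
  size 4 → [3,7,8,9]=2  [4,6,8,9]=12  [5,7,8,9]=2  [6,7,8,9]=8
  size 5 → [3,5,7,8,9]=4  [3,6,7,8,9]=10  [4,6,7,8,9]=20  [5,6,7,8,9]=10
  size 6 → [2,3,5,7,8,9]=4  [3,4,6,7,8,9]=30  [3,5,6,7,8,9]=24  [4,5,6,7,8,9]=30
  size 7 → [1,2,3,5,7,8,9]=4  [2,3,5,6,7,8,9]=28  [3,4,5,6,7,8,9]=84
  size 8 → [0,1,2,3,5,7,8,9]=4  [1,2,3,5,6,7,8,9]=32  [2,3,4,5,6,7,8,9]=112
  first=0(c) contributes 144
  first=4(e) contributes 36
|[w]| = 180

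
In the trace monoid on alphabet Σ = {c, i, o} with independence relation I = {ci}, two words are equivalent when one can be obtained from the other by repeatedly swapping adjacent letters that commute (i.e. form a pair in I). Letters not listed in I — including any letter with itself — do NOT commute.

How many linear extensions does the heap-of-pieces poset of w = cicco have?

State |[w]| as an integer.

4

drop 0:c onto floor
drop 1:i onto floor
drop 2:c onto {0:c}
drop 3:c onto {2:c}
drop 4:o onto {1:i, 3:c}
ground layer = {0:c, 1:i}
drop-orders for the pieces not yet dropped (sum over which currently-grounded one goes next):
  1 to go: {4} 1
  2 to go: {1,4} 1  {3,4} 1
  3 to go: {1,3,4} 2  {2,3,4} 1
  if 0:c drops first: 3 orders
  if 1:i drops first: 1 orders
heap linearizations: 4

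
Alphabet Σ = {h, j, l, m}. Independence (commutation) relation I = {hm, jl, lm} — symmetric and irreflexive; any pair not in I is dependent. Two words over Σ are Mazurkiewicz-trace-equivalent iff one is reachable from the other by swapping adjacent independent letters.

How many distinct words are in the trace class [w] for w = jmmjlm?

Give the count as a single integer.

6

piece 0:j — minimal
piece 1:m rests on {0:j}
piece 2:m rests on {1:m}
piece 3:j rests on {2:m}
piece 4:l — minimal
piece 5:m rests on {3:j}
minimal pieces: {0:j, 4:l}
ways to finish when only these pieces remain (= sum over removing one remaining piece with nothing left below it):
  1 left: {4}→1  {5}→1
  2 left: {3,5}→1  {4,5}→2
  3 left: {2,3,5}→1  {3,4,5}→3
  4 left: {1,2,3,5}→1  {2,3,4,5}→4
  placing 0:j first → 5 extensions
  placing 4:l first → 1 extensions
total linear extensions = 6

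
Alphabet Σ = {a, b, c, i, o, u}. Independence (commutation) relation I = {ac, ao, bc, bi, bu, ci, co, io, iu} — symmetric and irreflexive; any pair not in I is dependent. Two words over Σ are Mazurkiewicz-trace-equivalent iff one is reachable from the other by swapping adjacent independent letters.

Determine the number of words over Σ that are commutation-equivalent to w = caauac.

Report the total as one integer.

drop 0:c onto floor
drop 1:a onto floor
drop 2:a onto {1:a}
drop 3:u onto {0:c, 2:a}
drop 4:a onto {3:u}
drop 5:c onto {3:u}
ground layer = {0:c, 1:a}
drop-orders for the pieces not yet dropped (sum over which currently-grounded one goes next):
  1 to go: {4} 1  {5} 1
  2 to go: {4,5} 2
  3 to go: {3,4,5} 2
  4 to go: {0,3,4,5} 2  {2,3,4,5} 2
  if 0:c drops first: 2 orders
  if 1:a drops first: 4 orders
heap linearizations: 6

6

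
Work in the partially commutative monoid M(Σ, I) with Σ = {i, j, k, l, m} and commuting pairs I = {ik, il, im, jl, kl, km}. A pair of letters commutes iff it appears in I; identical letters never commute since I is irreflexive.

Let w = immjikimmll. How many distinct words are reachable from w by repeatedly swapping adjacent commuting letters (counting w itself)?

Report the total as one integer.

315

#0=i has no predecessor
#1=m has no predecessor
#2=m depends on [1:m]
#3=j depends on [0:i, 2:m]
#4=i depends on [3:j]
#5=k depends on [3:j]
#6=i depends on [4:i]
#7=m depends on [3:j]
#8=m depends on [7:m]
#9=l depends on [8:m]
#10=l depends on [9:l]
sources: [0:i, 1:m]
N(rest) = Σ N(rest − s) over sources s of rest; N(one piece) = 1:
  size 1 → [5]=1  [6]=1  [10]=1
  size 2 → [4,6]=1  [5,6]=2  [5,10]=2  [6,10]=2  [9,10]=1
  size 3 → [4,5,6]=3  [4,6,10]=3  [5,6,10]=6  [5,9,10]=3  [6,9,10]=3  [8,9,10]=1
  size 4 → [4,5,6,10]=12  [4,6,9,10]=6  [5,6,9,10]=12  [5,8,9,10]=4  [6,8,9,10]=4  [7,8,9,10]=1
  size 5 → [4,5,6,9,10]=30  [4,6,8,9,10]=10  [5,6,8,9,10]=20  [5,7,8,9,10]=5  [6,7,8,9,10]=5
  size 6 → [4,5,6,8,9,10]=60  [4,6,7,8,9,10]=15  [5,6,7,8,9,10]=30
  size 7 → [4,5,6,7,8,9,10]=105
  size 8 → [3,4,5,6,7,8,9,10]=105
  size 9 → [0,3,4,5,6,7,8,9,10]=105  [2,3,4,5,6,7,8,9,10]=105
  first=0(i) contributes 105
  first=1(m) contributes 210
|[w]| = 315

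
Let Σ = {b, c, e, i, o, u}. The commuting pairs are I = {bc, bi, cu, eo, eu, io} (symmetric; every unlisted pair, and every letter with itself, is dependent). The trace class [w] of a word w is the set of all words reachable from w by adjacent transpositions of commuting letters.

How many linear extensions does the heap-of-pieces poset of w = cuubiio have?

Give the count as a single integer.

21

drop 0:c onto floor
drop 1:u onto floor
drop 2:u onto {1:u}
drop 3:b onto {2:u}
drop 4:i onto {0:c, 2:u}
drop 5:i onto {4:i}
drop 6:o onto {0:c, 3:b}
ground layer = {0:c, 1:u}
drop-orders for the pieces not yet dropped (sum over which currently-grounded one goes next):
  1 to go: {5} 1  {6} 1
  2 to go: {3,6} 1  {4,5} 1  {5,6} 2
  3 to go: {3,5,6} 3  {4,5,6} 3
  4 to go: {0,4,5,6} 3  {3,4,5,6} 6
  5 to go: {0,3,4,5,6} 9  {2,3,4,5,6} 6
  if 0:c drops first: 6 orders
  if 1:u drops first: 15 orders
heap linearizations: 21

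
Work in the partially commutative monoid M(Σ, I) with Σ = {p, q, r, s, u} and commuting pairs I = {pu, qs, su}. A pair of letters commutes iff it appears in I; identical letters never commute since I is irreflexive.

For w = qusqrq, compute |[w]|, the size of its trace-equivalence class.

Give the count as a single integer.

4

0(q) covers ∅
1(u) covers 0:q
2(s) covers ∅
3(q) covers 1:u
4(r) covers 2:s, 3:q
5(q) covers 4:r
floor of heap: 0:q, 2:s
completions by unplaced set U, small U first (add the entries for U minus each lowest piece of U):
  |U|=1: {5}:1
  |U|=2: {4,5}:1
  |U|=3: {2,4,5}:1  {3,4,5}:1
  |U|=4: {1,3,4,5}:1  {2,3,4,5}:2
  start at 0(q): 3
  start at 2(s): 1
sum over floor = 4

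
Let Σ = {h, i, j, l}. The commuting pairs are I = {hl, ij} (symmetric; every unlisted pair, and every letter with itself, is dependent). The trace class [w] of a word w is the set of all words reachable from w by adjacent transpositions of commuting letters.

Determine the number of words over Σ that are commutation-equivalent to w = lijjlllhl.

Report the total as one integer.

piece 0:l — minimal
piece 1:i rests on {0:l}
piece 2:j rests on {0:l}
piece 3:j rests on {2:j}
piece 4:l rests on {1:i, 3:j}
piece 5:l rests on {4:l}
piece 6:l rests on {5:l}
piece 7:h rests on {1:i, 3:j}
piece 8:l rests on {6:l}
minimal pieces: {0:l}
ways to finish when only these pieces remain (= sum over removing one remaining piece with nothing left below it):
  1 left: {7}→1  {8}→1
  2 left: {6,8}→1  {7,8}→2
  3 left: {5,6,8}→1  {6,7,8}→3
  4 left: {4,5,6,8}→1  {5,6,7,8}→4
  5 left: {4,5,6,7,8}→5
  6 left: {1,4,5,6,7,8}→5  {3,4,5,6,7,8}→5
  7 left: {1,3,4,5,6,7,8}→10  {2,3,4,5,6,7,8}→5
  placing 0:l first → 15 extensions

15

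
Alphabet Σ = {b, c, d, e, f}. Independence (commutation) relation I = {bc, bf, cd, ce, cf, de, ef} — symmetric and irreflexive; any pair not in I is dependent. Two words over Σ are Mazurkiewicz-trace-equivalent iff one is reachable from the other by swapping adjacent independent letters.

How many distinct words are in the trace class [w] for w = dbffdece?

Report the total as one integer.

152

piece 0:d — minimal
piece 1:b rests on {0:d}
piece 2:f rests on {0:d}
piece 3:f rests on {2:f}
piece 4:d rests on {1:b, 3:f}
piece 5:e rests on {1:b}
piece 6:c — minimal
piece 7:e rests on {5:e}
minimal pieces: {0:d, 6:c}
ways to finish when only these pieces remain (= sum over removing one remaining piece with nothing left below it):
  1 left: {4}→1  {6}→1  {7}→1
  2 left: {3,4}→1  {4,6}→2  {4,7}→2  {5,7}→1  {6,7}→2
  3 left: {2,3,4}→1  {3,4,6}→3  {3,4,7}→3  {4,5,7}→3  {4,6,7}→6  {5,6,7}→3
  4 left: {1,4,5,7}→3  {2,3,4,6}→4  {2,3,4,7}→4  {3,4,5,7}→6  {3,4,6,7}→12  {4,5,6,7}→12
  5 left: {1,3,4,5,7}→9  {1,4,5,6,7}→15  {2,3,4,5,7}→10  {2,3,4,6,7}→20  {3,4,5,6,7}→30
  6 left: {1,2,3,4,5,7}→19  {1,3,4,5,6,7}→54  {2,3,4,5,6,7}→60
  placing 0:d first → 133 extensions
  placing 6:c first → 19 extensions
total linear extensions = 152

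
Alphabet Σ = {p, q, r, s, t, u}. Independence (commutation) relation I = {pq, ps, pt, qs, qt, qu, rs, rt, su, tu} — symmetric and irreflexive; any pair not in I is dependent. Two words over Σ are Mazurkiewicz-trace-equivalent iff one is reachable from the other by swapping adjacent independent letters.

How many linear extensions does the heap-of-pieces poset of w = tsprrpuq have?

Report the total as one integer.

84

piece 0:t — minimal
piece 1:s rests on {0:t}
piece 2:p — minimal
piece 3:r rests on {2:p}
piece 4:r rests on {3:r}
piece 5:p rests on {4:r}
piece 6:u rests on {5:p}
piece 7:q rests on {4:r}
minimal pieces: {0:t, 2:p}
ways to finish when only these pieces remain (= sum over removing one remaining piece with nothing left below it):
  1 left: {1}→1  {6}→1  {7}→1
  2 left: {0,1}→1  {1,6}→2  {1,7}→2  {5,6}→1  {6,7}→2
  3 left: {0,1,6}→3  {0,1,7}→3  {1,5,6}→3  {1,6,7}→6  {5,6,7}→3
  4 left: {0,1,5,6}→6  {0,1,6,7}→12  {1,5,6,7}→12  {4,5,6,7}→3
  5 left: {0,1,5,6,7}→30  {1,4,5,6,7}→15  {3,4,5,6,7}→3
  6 left: {0,1,4,5,6,7}→45  {1,3,4,5,6,7}→18  {2,3,4,5,6,7}→3
  placing 0:t first → 21 extensions
  placing 2:p first → 63 extensions
total linear extensions = 84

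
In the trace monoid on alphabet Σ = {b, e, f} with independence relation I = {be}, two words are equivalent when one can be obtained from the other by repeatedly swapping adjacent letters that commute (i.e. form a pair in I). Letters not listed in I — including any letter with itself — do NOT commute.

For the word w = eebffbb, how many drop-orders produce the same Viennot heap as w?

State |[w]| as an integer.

0(e) covers ∅
1(e) covers 0:e
2(b) covers ∅
3(f) covers 1:e, 2:b
4(f) covers 3:f
5(b) covers 4:f
6(b) covers 5:b
floor of heap: 0:e, 2:b
completions by unplaced set U, small U first (add the entries for U minus each lowest piece of U):
  |U|=1: {6}:1
  |U|=2: {5,6}:1
  |U|=3: {4,5,6}:1
  |U|=4: {3,4,5,6}:1
  |U|=5: {1,3,4,5,6}:1  {2,3,4,5,6}:1
  start at 0(e): 2
  start at 2(b): 1
sum over floor = 3

3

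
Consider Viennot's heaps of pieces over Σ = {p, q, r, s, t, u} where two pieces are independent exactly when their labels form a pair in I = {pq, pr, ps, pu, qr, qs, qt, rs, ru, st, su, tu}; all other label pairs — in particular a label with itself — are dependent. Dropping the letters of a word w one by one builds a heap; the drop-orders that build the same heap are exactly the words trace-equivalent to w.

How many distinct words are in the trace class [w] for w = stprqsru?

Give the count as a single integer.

drop 0:s onto floor
drop 1:t onto floor
drop 2:p onto {1:t}
drop 3:r onto {1:t}
drop 4:q onto floor
drop 5:s onto {0:s}
drop 6:r onto {3:r}
drop 7:u onto {4:q}
ground layer = {0:s, 1:t, 4:q}
drop-orders for the pieces not yet dropped (sum over which currently-grounded one goes next):
  1 to go: {2} 1  {5} 1  {6} 1  {7} 1
  2 to go: {0,5} 1  {2,5} 2  {2,6} 2  {2,7} 2  {3,6} 1  {4,7} 1  {5,6} 2  {5,7} 2  {6,7} 2
  3 to go: {0,2,5} 3  {0,5,6} 3  {0,5,7} 3  {2,3,6} 3  {2,4,7} 3  {2,5,6} 6  {2,5,7} 6  {2,6,7} 6  {3,5,6} 3  {3,6,7} 3  {4,5,7} 3  {4,6,7} 3  {5,6,7} 6
  4 to go: {0,2,5,6} 12  {0,2,5,7} 12  {0,3,5,6} 6  {0,4,5,7} 6  {0,5,6,7} 12  {1,2,3,6} 3  {2,3,5,6} 12  {2,3,6,7} 12  {2,4,5,7} 12  {2,4,6,7} 12  {2,5,6,7} 24  {3,4,6,7} 6  {3,5,6,7} 12  {4,5,6,7} 12
  5 to go: {0,2,3,5,6} 30  {0,2,4,5,7} 30  {0,2,5,6,7} 60  {0,3,5,6,7} 30  {0,4,5,6,7} 30  {1,2,3,5,6} 15  {1,2,3,6,7} 15  {2,3,4,6,7} 30  {2,3,5,6,7} 60  {2,4,5,6,7} 60  {3,4,5,6,7} 30
  6 to go: {0,1,2,3,5,6} 45  {0,2,3,5,6,7} 180  {0,2,4,5,6,7} 180  {0,3,4,5,6,7} 90  {1,2,3,4,6,7} 45  {1,2,3,5,6,7} 90  {2,3,4,5,6,7} 180
  if 0:s drops first: 315 orders
  if 1:t drops first: 630 orders
  if 4:q drops first: 315 orders
heap linearizations: 1260

1260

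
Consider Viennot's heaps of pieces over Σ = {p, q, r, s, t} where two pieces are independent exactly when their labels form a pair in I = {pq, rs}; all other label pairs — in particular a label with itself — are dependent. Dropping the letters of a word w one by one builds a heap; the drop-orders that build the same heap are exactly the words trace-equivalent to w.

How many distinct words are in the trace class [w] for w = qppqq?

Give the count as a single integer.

10

0(q) covers ∅
1(p) covers ∅
2(p) covers 1:p
3(q) covers 0:q
4(q) covers 3:q
floor of heap: 0:q, 1:p
completions by unplaced set U, small U first (add the entries for U minus each lowest piece of U):
  |U|=1: {2}:1  {4}:1
  |U|=2: {1,2}:1  {2,4}:2  {3,4}:1
  |U|=3: {0,3,4}:1  {1,2,4}:3  {2,3,4}:3
  start at 0(q): 6
  start at 1(p): 4
sum over floor = 10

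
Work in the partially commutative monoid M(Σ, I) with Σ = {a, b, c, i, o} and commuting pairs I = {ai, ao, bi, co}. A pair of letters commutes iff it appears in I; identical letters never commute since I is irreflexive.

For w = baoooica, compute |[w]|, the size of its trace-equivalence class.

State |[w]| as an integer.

piece 0:b — minimal
piece 1:a rests on {0:b}
piece 2:o rests on {0:b}
piece 3:o rests on {2:o}
piece 4:o rests on {3:o}
piece 5:i rests on {4:o}
piece 6:c rests on {1:a, 5:i}
piece 7:a rests on {6:c}
minimal pieces: {0:b}
ways to finish when only these pieces remain (= sum over removing one remaining piece with nothing left below it):
  1 left: {7}→1
  2 left: {6,7}→1
  3 left: {1,6,7}→1  {5,6,7}→1
  4 left: {1,5,6,7}→2  {4,5,6,7}→1
  5 left: {1,4,5,6,7}→3  {3,4,5,6,7}→1
  6 left: {1,3,4,5,6,7}→4  {2,3,4,5,6,7}→1
  placing 0:b first → 5 extensions

5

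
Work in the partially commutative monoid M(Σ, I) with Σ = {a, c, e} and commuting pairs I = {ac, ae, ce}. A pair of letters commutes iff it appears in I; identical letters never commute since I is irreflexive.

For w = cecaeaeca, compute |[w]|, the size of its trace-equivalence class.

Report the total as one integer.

1680

#0=c has no predecessor
#1=e has no predecessor
#2=c depends on [0:c]
#3=a has no predecessor
#4=e depends on [1:e]
#5=a depends on [3:a]
#6=e depends on [4:e]
#7=c depends on [2:c]
#8=a depends on [5:a]
sources: [0:c, 1:e, 3:a]
N(rest) = Σ N(rest − s) over sources s of rest; N(one piece) = 1:
  size 1 → [6]=1  [7]=1  [8]=1
  size 2 → [2,7]=1  [4,6]=1  [5,8]=1  [6,7]=2  [6,8]=2  [7,8]=2
  size 3 → [0,2,7]=1  [1,4,6]=1  [2,6,7]=3  [2,7,8]=3  [3,5,8]=1  [4,6,7]=3  [4,6,8]=3  [5,6,8]=3  [5,7,8]=3  [6,7,8]=6
  size 4 → [0,2,6,7]=4  [0,2,7,8]=4  [1,4,6,7]=4  [1,4,6,8]=4  [2,4,6,7]=6  [2,5,7,8]=6  [2,6,7,8]=12  [3,5,6,8]=4  [3,5,7,8]=4  [4,5,6,8]=6  [4,6,7,8]=12  [5,6,7,8]=12
  size 5 → [0,2,4,6,7]=10  [0,2,5,7,8]=10  [0,2,6,7,8]=20  [1,2,4,6,7]=10  [1,4,5,6,8]=10  [1,4,6,7,8]=20  [2,3,5,7,8]=10  [2,4,6,7,8]=30  [2,5,6,7,8]=30  [3,4,5,6,8]=10  [3,5,6,7,8]=20  [4,5,6,7,8]=30
  size 6 → [0,1,2,4,6,7]=20  [0,2,3,5,7,8]=20  [0,2,4,6,7,8]=60  [0,2,5,6,7,8]=60  [1,2,4,6,7,8]=60  [1,3,4,5,6,8]=20  [1,4,5,6,7,8]=60  [2,3,5,6,7,8]=60  [2,4,5,6,7,8]=90  [3,4,5,6,7,8]=60
  size 7 → [0,1,2,4,6,7,8]=140  [0,2,3,5,6,7,8]=140  [0,2,4,5,6,7,8]=210  [1,2,4,5,6,7,8]=210  [1,3,4,5,6,7,8]=140  [2,3,4,5,6,7,8]=210
  first=0(c) contributes 560
  first=1(e) contributes 560
  first=3(a) contributes 560
|[w]| = 1680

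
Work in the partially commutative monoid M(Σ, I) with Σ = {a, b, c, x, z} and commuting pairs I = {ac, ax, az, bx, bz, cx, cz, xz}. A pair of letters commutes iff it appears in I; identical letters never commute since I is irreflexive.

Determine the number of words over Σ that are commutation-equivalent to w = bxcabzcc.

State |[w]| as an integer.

#0=b has no predecessor
#1=x has no predecessor
#2=c depends on [0:b]
#3=a depends on [0:b]
#4=b depends on [2:c, 3:a]
#5=z has no predecessor
#6=c depends on [4:b]
#7=c depends on [6:c]
sources: [0:b, 1:x, 5:z]
N(rest) = Σ N(rest − s) over sources s of rest; N(one piece) = 1:
  size 1 → [1]=1  [5]=1  [7]=1
  size 2 → [1,5]=2  [1,7]=2  [5,7]=2  [6,7]=1
  size 3 → [1,5,7]=6  [1,6,7]=3  [4,6,7]=1  [5,6,7]=3
  size 4 → [1,4,6,7]=4  [1,5,6,7]=12  [2,4,6,7]=1  [3,4,6,7]=1  [4,5,6,7]=4
  size 5 → [1,2,4,6,7]=5  [1,3,4,6,7]=5  [1,4,5,6,7]=20  [2,3,4,6,7]=2  [2,4,5,6,7]=5  [3,4,5,6,7]=5
  size 6 → [0,2,3,4,6,7]=2  [1,2,3,4,6,7]=12  [1,2,4,5,6,7]=30  [1,3,4,5,6,7]=30  [2,3,4,5,6,7]=12
  first=0(b) contributes 84
  first=1(x) contributes 14
  first=5(z) contributes 14
|[w]| = 112

112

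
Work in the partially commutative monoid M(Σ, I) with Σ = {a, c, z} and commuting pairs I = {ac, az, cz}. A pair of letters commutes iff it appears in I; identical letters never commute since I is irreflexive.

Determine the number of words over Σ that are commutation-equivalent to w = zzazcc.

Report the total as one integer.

60

drop 0:z onto floor
drop 1:z onto {0:z}
drop 2:a onto floor
drop 3:z onto {1:z}
drop 4:c onto floor
drop 5:c onto {4:c}
ground layer = {0:z, 2:a, 4:c}
drop-orders for the pieces not yet dropped (sum over which currently-grounded one goes next):
  1 to go: {2} 1  {3} 1  {5} 1
  2 to go: {1,3} 1  {2,3} 2  {2,5} 2  {3,5} 2  {4,5} 1
  3 to go: {0,1,3} 1  {1,2,3} 3  {1,3,5} 3  {2,3,5} 6  {2,4,5} 3  {3,4,5} 3
  4 to go: {0,1,2,3} 4  {0,1,3,5} 4  {1,2,3,5} 12  {1,3,4,5} 6  {2,3,4,5} 12
  if 0:z drops first: 30 orders
  if 2:a drops first: 10 orders
  if 4:c drops first: 20 orders
heap linearizations: 60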